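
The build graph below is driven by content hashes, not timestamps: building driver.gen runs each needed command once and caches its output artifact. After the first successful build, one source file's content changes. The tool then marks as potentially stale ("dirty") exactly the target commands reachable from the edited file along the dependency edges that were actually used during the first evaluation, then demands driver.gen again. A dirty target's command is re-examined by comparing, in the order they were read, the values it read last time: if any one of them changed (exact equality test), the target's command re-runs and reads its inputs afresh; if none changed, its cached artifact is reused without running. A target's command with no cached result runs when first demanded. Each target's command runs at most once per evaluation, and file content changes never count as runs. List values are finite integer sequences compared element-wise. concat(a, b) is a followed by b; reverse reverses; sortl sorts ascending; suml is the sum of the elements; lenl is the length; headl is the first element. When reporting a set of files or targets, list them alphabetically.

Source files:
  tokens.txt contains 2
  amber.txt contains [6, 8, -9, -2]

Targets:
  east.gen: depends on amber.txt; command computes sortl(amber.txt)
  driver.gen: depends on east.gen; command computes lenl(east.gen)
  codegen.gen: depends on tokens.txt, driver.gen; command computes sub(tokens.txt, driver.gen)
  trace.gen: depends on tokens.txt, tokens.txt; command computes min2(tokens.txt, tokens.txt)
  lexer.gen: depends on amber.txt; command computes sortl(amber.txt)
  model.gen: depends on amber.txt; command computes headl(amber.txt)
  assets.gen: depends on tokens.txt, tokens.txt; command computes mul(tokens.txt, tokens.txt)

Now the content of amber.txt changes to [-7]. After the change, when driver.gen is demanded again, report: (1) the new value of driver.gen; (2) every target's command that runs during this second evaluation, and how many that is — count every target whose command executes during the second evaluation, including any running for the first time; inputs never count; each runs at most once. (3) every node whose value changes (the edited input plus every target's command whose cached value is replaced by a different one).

driver.gen now evaluates to 1.
Run set: driver.gen, east.gen (2 run).
Changed values: amber.txt, driver.gen, east.gen.

Initial pass — values computed on the first demand:
  east.gen = sortl([6, 8, -9, -2]) = [-9, -2, 6, 8]
  driver.gen = lenl([-9, -2, 6, 8]) = 4

Second demand — change propagation:
  east.gen: re-runs because amber.txt [6, 8, -9, -2]->[-7]; new result [-7].
  driver.gen: re-runs because east.gen [-9, -2, 6, 8]->[-7]; new result 1.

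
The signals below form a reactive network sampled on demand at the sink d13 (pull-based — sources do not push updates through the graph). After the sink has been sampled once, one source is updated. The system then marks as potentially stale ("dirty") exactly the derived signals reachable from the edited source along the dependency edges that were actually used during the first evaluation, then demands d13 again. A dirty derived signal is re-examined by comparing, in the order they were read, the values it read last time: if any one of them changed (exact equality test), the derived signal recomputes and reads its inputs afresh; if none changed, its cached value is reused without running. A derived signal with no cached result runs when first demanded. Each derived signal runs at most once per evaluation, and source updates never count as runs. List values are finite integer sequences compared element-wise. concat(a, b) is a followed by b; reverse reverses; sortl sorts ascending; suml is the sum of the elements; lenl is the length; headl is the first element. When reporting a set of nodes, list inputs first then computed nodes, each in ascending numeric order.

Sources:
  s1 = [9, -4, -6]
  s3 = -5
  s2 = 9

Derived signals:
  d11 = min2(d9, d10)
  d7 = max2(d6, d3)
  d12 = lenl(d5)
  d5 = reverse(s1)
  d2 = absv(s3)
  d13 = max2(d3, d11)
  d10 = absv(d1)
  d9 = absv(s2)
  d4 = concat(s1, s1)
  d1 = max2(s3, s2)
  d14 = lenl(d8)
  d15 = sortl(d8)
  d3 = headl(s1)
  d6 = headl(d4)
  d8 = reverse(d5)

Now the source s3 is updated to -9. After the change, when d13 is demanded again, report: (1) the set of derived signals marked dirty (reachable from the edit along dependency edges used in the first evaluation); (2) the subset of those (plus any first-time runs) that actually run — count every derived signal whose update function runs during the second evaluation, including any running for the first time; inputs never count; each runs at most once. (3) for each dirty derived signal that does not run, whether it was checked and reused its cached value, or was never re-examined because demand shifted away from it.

Initial pass — values computed on the first demand:
  d1 = max2(-5, 9) = 9
  d3 = headl([9, -4, -6]) = 9
  d9 = absv(9) = 9
  d10 = absv(9) = 9
  d11 = min2(9, 9) = 9
  d13 = max2(9, 9) = 9

Second demand — change propagation:
  d1: re-runs because s3 -5->-9; new result 9 (unchanged).
  d10: re-examined; everything it read last time is the same (d1 unchanged) — cache 9 kept, no run.
  d11: re-examined; everything it read last time is the same (d9 unchanged, d10 unchanged) — cache 9 kept, no run.
  d13: re-examined; everything it read last time is the same (d3 unchanged, d11 unchanged) — cache 9 kept, no run.

The important point: d1 recomputes to an identical value, and the output ends up unchanged.

Dirty set: d1, d10, d11, d13.
Run set: d1 (1 run).
Re-examined without running (cache reused): d10, d11, d13.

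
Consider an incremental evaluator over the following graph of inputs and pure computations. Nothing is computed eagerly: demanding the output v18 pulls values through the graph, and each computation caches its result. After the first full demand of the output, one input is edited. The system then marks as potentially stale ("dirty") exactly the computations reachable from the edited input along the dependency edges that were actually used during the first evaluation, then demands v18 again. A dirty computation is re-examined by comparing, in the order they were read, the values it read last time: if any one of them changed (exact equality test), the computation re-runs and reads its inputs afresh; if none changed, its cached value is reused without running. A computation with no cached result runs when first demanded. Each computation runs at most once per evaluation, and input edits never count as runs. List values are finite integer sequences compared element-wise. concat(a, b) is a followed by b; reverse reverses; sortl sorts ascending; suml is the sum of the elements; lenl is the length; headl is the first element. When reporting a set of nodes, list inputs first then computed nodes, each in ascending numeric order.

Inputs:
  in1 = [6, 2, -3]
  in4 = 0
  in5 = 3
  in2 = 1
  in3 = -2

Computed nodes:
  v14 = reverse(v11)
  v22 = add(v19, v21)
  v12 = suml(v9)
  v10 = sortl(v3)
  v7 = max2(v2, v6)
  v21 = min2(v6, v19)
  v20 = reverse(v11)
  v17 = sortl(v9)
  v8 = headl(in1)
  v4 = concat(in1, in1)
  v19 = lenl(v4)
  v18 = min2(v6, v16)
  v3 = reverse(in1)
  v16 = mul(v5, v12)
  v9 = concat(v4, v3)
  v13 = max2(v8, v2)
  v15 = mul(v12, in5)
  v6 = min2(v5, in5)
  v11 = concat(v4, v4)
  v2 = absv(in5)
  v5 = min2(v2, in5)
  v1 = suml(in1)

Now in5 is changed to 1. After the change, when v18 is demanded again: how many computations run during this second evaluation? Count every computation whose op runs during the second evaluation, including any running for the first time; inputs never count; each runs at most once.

Run set: v2, v5, v6, v16, v18 (5 run).

Initial pass — values computed on the first demand:
  v2 = absv(3) = 3
  v3 = reverse([6, 2, -3]) = [-3, 2, 6]
  v4 = concat([6, 2, -3], [6, 2, -3]) = [6, 2, -3, 6, 2, -3]
  v5 = min2(3, 3) = 3
  v6 = min2(3, 3) = 3
  v9 = concat([6, 2, -3, 6, 2, -3], [-3, 2, 6]) = [6, 2, -3, 6, 2, -3, -3, 2, 6]
  v12 = suml([6, 2, -3, 6, 2, -3, -3, 2, 6]) = 15
  v16 = mul(3, 15) = 45
  v18 = min2(3, 45) = 3

Second demand — change propagation:
  v2: re-runs because in5 3->1; new result 1.
  v5: re-runs because v2 3->1; in5 3->1; new result 1.
  v6: re-runs because v5 3->1; in5 3->1; new result 1.
  v16: re-runs because v5 3->1; new result 15.
  v18: re-runs because v6 3->1; v16 45->15; new result 1.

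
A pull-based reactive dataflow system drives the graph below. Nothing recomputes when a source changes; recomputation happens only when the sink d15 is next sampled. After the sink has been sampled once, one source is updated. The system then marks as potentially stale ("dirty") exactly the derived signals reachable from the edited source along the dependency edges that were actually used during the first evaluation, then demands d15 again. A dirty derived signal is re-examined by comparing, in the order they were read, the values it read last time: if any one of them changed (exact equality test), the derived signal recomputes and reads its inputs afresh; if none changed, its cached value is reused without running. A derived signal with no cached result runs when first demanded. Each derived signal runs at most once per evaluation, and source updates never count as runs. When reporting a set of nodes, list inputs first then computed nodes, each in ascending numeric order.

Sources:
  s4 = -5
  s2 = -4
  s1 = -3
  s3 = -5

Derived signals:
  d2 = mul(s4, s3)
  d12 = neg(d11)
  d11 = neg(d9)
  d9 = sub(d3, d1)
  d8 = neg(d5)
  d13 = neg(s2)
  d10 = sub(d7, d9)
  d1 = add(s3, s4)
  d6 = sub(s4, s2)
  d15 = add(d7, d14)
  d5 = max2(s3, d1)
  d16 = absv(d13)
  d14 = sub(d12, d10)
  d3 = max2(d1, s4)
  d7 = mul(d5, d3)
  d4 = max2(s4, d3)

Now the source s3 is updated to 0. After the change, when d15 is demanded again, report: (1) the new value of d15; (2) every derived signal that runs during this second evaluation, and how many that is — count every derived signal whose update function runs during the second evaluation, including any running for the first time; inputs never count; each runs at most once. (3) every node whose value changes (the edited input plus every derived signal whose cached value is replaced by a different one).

New value of d15: 0.
Derived signals that run: d1, d3, d5, d7, d9, d10, d11, d12, d14, d15 — 10 in total.
Values that change: s3, d1, d5, d7, d9, d10, d11, d12, d14, d15.

First evaluation (everything demanded from the output):
  d1 = add(-5, -5) = -10
  d3 = max2(-10, -5) = -5
  d5 = max2(-5, -10) = -5
  d7 = mul(-5, -5) = 25
  d9 = sub(-5, -10) = 5
  d10 = sub(25, 5) = 20
  d11 = neg(5) = -5
  d12 = neg(-5) = 5
  d14 = sub(5, 20) = -15
  d15 = add(25, -15) = 10

Propagation after the edit:
  d1: runs — s3 -5->0; result -5.
  d3: runs — d1 -10->-5; result -5 (same value as before).
  d5: runs — s3 -5->0; d1 -10->-5; result 0.
  d7: runs — d5 -5->0; result 0.
  d9: runs — d1 -10->-5; result 0.
  d10: runs — d7 25->0; d9 5->0; result 0.
  d11: runs — d9 5->0; result 0.
  d12: runs — d11 -5->0; result 0.
  d14: runs — d12 5->0; d10 20->0; result 0.
  d15: runs — d7 25->0; d14 -15->0; result 0.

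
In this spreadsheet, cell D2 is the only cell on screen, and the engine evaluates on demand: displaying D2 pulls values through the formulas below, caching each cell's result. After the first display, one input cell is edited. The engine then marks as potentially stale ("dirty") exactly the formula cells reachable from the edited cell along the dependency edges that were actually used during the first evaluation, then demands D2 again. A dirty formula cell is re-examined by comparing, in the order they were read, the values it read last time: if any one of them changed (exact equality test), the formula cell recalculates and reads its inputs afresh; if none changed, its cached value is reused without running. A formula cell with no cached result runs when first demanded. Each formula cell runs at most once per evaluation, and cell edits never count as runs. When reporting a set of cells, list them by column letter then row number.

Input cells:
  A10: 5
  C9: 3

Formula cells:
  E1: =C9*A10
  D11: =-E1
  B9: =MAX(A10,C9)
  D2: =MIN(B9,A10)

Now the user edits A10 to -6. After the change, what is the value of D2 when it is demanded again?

Initial pass — values computed on the first demand:
  B9 = MAX(5, 3) = 5
  D2 = MIN(5, 5) = 5

Second demand — change propagation:
  B9: re-runs because A10 5->-6; new result 3.
  D2: re-runs because B9 5->3; A10 5->-6; new result -6.

D2 now evaluates to -6.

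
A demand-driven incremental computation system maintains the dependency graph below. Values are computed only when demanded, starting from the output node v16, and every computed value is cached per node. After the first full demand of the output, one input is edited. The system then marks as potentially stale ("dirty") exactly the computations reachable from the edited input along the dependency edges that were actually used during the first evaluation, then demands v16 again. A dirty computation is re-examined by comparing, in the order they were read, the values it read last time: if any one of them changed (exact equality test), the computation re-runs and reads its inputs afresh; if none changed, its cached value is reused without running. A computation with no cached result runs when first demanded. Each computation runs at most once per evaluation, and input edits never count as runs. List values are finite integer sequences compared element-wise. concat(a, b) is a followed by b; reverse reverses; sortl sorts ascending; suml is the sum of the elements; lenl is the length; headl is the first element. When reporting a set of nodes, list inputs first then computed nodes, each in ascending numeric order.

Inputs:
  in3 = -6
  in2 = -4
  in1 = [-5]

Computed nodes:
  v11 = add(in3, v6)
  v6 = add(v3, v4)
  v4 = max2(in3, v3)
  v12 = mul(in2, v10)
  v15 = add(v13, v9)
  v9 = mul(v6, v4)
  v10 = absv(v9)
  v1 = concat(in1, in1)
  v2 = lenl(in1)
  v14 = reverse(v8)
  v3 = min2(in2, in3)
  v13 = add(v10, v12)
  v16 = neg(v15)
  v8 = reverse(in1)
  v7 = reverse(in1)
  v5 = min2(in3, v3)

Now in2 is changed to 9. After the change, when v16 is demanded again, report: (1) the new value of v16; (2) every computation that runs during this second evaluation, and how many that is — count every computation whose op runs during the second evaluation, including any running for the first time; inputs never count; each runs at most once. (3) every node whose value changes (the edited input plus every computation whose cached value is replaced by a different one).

New value of v16: -792.
Computations that run: v3, v12, v13, v15, v16 — 5 in total.
Values that change: in2, v12, v13, v15, v16.
Key observation: the cutoff stops propagation at v4 — its inputs' values are unchanged, so it reuses its cache.

First evaluation (everything demanded from the output):
  v3 = min2(-4, -6) = -6
  v4 = max2(-6, -6) = -6
  v6 = add(-6, -6) = -12
  v9 = mul(-12, -6) = 72
  v10 = absv(72) = 72
  v12 = mul(-4, 72) = -288
  v13 = add(72, -288) = -216
  v15 = add(-216, 72) = -144
  v16 = neg(-144) = 144

Propagation after the edit:
  v3: runs — in2 -4->9; result -6 (same value as before).
  v4: checked — values it read are unchanged (in3 unchanged, v3 unchanged); reused cached -6 without running.
  v6: checked — values it read are unchanged (v3 unchanged, v4 unchanged); reused cached -12 without running.
  v9: checked — values it read are unchanged (v6 unchanged, v4 unchanged); reused cached 72 without running.
  v10: checked — values it read are unchanged (v9 unchanged); reused cached 72 without running.
  v12: runs — in2 -4->9; result 648.
  v13: runs — v12 -288->648; result 720.
  v15: runs — v13 -216->720; result 792.
  v16: runs — v15 -144->792; result -792.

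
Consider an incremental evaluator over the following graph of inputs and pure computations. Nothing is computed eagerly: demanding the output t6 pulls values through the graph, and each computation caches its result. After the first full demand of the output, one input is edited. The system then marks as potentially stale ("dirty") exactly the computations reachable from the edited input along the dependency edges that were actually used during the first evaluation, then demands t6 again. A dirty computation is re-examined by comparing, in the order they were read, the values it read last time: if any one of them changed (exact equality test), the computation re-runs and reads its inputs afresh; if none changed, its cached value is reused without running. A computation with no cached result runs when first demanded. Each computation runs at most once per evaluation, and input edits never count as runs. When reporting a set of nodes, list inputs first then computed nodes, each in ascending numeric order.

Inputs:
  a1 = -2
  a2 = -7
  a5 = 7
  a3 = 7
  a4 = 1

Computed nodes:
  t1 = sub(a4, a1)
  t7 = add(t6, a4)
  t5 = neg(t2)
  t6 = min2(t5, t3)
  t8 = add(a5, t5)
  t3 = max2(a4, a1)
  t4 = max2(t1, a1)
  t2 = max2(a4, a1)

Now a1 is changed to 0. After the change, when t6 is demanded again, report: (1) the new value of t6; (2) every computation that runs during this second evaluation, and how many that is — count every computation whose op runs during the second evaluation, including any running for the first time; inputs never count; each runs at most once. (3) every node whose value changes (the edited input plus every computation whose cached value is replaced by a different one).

t6 now evaluates to -1.
Run set: t2, t3 (2 run).
Changed values: a1.
The important point: at t5 every value read last time is unchanged, so the dirty flag clears without a run.

Initial pass — values computed on the first demand:
  t2 = max2(1, -2) = 1
  t3 = max2(1, -2) = 1
  t5 = neg(1) = -1
  t6 = min2(-1, 1) = -1

Second demand — change propagation:
  t2: re-runs because a1 -2->0; new result 1 (unchanged).
  t3: re-runs because a1 -2->0; new result 1 (unchanged).
  t5: re-examined; everything it read last time is the same (t2 unchanged) — cache -1 kept, no run.
  t6: re-examined; everything it read last time is the same (t5 unchanged, t3 unchanged) — cache -1 kept, no run.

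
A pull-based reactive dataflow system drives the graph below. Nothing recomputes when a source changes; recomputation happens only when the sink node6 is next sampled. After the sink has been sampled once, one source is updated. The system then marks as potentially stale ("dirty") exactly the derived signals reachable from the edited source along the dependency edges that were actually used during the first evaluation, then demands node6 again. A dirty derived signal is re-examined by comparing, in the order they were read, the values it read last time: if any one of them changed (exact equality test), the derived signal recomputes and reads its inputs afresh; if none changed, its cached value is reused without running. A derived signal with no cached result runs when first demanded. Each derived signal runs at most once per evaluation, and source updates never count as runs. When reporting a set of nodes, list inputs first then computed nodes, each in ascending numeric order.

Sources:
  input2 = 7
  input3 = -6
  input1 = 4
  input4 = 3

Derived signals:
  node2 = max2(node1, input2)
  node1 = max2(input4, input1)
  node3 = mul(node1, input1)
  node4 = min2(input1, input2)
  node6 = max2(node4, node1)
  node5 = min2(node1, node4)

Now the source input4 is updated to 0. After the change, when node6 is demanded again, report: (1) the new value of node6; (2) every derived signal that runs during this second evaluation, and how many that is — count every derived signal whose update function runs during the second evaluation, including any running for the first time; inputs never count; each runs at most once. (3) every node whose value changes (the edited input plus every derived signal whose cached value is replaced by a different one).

New value of node6: 4.
Derived signals that run: node1 — 1 in total.
Values that change: input4.
Key observation: the change is absorbed at node1 — it re-runs but produces the same value, and the output's value is unchanged.

First evaluation (everything demanded from the output):
  node1 = max2(3, 4) = 4
  node4 = min2(4, 7) = 4
  node6 = max2(4, 4) = 4

Propagation after the edit:
  node1: runs — input4 3->0; result 4 (same value as before).
  node6: checked — values it read are unchanged (node4 unchanged, node1 unchanged); reused cached 4 without running.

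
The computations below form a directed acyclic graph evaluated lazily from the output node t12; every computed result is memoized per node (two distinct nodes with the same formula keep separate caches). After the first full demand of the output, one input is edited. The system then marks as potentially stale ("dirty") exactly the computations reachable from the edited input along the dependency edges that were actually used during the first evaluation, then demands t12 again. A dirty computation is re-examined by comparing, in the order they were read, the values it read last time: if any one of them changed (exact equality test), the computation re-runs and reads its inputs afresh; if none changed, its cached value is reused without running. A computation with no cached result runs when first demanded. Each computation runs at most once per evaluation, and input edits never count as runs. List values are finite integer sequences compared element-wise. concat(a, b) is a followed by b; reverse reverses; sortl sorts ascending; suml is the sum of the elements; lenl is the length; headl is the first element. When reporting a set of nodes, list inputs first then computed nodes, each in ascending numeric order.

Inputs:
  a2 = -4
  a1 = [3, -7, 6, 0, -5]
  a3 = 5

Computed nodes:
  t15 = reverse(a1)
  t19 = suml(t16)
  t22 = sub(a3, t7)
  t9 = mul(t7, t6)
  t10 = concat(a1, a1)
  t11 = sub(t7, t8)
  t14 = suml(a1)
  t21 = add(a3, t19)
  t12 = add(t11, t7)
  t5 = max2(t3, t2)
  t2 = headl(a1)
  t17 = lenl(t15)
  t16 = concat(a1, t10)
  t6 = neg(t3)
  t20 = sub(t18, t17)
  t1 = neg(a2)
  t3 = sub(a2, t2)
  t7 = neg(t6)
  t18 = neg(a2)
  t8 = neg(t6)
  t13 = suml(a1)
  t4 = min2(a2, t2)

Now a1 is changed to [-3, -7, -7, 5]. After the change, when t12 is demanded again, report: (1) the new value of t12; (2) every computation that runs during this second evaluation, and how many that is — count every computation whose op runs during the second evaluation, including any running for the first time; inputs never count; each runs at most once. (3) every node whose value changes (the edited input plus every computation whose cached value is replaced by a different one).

Demanding t12 again yields -1.
7 computations run: t2, t3, t6, t7, t8, t11, t12.
The nodes whose values change: a1, t2, t3, t6, t7, t8, t12.

First demand of the output computes:
  t2 = headl([3, -7, 6, 0, -5]) = 3
  t3 = sub(-4, 3) = -7
  t6 = neg(-7) = 7
  t7 = neg(7) = -7
  t8 = neg(7) = -7
  t11 = sub(-7, -7) = 0
  t12 = add(0, -7) = -7

After the edit, cleaning proceeds:
  t2: a read changed (a1 [3, -7, 6, 0, -5]->[-3, -7, -7, 5]) — executes, giving -3.
  t3: a read changed (t2 3->-3) — executes, giving -1.
  t6: a read changed (t3 -7->-1) — executes, giving 1.
  t7: a read changed (t6 7->1) — executes, giving -1.
  t8: a read changed (t6 7->1) — executes, giving -1.
  t11: a read changed (t7 -7->-1; t8 -7->-1) — executes, giving 0 — identical to its old value.
  t12: a read changed (t7 -7->-1) — executes, giving -1.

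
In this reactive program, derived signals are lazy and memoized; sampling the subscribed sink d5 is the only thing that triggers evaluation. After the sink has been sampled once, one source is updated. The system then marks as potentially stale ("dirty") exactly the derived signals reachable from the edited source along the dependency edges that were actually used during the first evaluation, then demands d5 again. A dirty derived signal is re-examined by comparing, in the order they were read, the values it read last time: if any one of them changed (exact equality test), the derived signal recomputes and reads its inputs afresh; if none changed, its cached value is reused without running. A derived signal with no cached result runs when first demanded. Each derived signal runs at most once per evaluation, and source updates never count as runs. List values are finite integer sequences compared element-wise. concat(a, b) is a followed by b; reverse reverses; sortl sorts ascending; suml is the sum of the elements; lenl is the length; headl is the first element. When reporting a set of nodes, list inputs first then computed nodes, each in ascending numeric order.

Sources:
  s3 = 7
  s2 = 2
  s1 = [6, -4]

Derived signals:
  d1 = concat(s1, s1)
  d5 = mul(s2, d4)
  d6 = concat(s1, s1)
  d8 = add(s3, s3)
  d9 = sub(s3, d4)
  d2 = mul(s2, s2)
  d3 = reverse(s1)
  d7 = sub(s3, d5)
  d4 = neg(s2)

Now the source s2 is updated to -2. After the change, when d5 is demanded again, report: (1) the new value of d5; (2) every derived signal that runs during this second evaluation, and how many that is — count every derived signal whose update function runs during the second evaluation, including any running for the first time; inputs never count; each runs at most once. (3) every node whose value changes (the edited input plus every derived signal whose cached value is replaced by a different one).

Demanding d5 again yields -4.
2 derived signals run: d4, d5.
The nodes whose values change: s2, d4.

First demand of the output computes:
  d4 = neg(2) = -2
  d5 = mul(2, -2) = -4

After the edit, cleaning proceeds:
  d4: a read changed (s2 2->-2) — executes, giving 2.
  d5: a read changed (s2 2->-2; d4 -2->2) — executes, giving -4 — identical to its old value.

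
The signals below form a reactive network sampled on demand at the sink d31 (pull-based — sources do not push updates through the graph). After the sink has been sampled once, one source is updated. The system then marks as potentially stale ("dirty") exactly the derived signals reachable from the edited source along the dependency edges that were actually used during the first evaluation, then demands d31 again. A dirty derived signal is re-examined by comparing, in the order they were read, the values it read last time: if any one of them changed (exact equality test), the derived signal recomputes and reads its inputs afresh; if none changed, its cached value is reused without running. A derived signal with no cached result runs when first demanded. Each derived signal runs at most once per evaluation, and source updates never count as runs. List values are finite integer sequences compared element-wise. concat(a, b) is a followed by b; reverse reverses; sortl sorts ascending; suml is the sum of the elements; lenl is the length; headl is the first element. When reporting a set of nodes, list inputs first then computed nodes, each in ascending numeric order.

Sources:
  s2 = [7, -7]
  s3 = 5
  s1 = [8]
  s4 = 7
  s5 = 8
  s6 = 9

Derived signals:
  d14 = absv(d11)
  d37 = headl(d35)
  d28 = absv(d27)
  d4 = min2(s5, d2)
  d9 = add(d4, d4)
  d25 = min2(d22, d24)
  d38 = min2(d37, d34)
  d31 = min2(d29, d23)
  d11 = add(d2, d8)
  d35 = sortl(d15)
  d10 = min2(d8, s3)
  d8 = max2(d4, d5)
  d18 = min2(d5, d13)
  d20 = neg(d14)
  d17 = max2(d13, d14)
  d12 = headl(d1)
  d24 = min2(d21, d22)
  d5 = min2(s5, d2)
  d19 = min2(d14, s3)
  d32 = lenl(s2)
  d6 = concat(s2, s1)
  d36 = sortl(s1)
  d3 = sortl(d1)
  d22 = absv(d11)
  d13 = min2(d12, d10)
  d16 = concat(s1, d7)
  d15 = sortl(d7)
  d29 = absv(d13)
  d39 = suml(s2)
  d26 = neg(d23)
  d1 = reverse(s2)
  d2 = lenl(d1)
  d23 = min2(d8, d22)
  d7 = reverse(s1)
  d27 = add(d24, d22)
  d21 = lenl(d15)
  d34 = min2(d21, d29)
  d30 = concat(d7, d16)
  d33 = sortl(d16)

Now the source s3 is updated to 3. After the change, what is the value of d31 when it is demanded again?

d31 now evaluates to 2.
The important point: d10 recomputes to an identical value, and the output ends up unchanged.

Initial pass — values computed on the first demand:
  d1 = reverse([7, -7]) = [-7, 7]
  d2 = lenl([-7, 7]) = 2
  d4 = min2(8, 2) = 2
  d5 = min2(8, 2) = 2
  d8 = max2(2, 2) = 2
  d10 = min2(2, 5) = 2
  d11 = add(2, 2) = 4
  d12 = headl([-7, 7]) = -7
  d13 = min2(-7, 2) = -7
  d22 = absv(4) = 4
  d23 = min2(2, 4) = 2
  d29 = absv(-7) = 7
  d31 = min2(7, 2) = 2

Second demand — change propagation:
  d10: re-runs because s3 5->3; new result 2 (unchanged).
  d13: re-examined; everything it read last time is the same (d12 unchanged, d10 unchanged) — cache -7 kept, no run.
  d29: re-examined; everything it read last time is the same (d13 unchanged) — cache 7 kept, no run.
  d31: re-examined; everything it read last time is the same (d29 unchanged, d23 unchanged) — cache 2 kept, no run.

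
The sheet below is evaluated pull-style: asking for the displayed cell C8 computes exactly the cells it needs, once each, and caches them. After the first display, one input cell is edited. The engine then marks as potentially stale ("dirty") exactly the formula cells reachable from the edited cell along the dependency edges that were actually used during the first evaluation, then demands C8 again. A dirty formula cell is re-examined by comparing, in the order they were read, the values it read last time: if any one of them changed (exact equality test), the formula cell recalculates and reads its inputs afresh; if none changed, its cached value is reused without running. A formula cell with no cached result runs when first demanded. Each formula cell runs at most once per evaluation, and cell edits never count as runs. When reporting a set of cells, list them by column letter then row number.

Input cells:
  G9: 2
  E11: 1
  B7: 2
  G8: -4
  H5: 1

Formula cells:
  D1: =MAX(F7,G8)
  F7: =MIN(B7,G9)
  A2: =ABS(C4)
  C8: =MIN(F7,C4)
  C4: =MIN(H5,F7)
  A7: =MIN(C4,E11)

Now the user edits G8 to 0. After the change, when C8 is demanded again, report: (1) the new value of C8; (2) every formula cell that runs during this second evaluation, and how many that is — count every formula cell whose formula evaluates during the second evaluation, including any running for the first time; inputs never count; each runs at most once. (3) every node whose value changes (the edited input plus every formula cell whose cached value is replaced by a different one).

First demand of the output computes:
  F7 = MIN(2, 2) = 2
  C4 = MIN(1, 2) = 1
  C8 = MIN(2, 1) = 1

After the edit, cleaning proceeds:
  G8 only reaches undemanded nodes; the second demand re-runs nothing.

Note the shortcut — G8 feeds only undemanded nodes, so no recomputation happens.

Demanding C8 again yields 1.
0 formula cells run: none.
The nodes whose values change: G8.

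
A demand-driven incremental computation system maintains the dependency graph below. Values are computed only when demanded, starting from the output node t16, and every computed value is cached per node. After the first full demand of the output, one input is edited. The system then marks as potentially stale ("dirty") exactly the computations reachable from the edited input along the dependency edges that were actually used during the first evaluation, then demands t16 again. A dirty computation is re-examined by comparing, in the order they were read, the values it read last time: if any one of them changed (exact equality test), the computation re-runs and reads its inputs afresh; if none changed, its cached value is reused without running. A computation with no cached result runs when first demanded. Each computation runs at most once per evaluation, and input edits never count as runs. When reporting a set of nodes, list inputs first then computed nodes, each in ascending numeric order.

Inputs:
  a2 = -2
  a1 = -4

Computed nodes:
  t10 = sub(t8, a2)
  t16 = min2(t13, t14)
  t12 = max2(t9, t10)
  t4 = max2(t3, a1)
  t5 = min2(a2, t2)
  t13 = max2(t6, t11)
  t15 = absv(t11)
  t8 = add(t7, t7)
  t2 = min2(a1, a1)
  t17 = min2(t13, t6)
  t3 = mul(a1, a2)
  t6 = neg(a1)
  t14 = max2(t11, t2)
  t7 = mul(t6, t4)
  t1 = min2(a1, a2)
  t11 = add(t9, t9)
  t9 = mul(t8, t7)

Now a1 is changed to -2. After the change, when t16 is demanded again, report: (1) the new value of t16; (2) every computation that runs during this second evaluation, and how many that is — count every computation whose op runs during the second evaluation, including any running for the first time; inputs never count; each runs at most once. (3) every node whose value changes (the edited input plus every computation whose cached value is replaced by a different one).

First evaluation (everything demanded from the output):
  t2 = min2(-4, -4) = -4
  t3 = mul(-4, -2) = 8
  t4 = max2(8, -4) = 8
  t6 = neg(-4) = 4
  t7 = mul(4, 8) = 32
  t8 = add(32, 32) = 64
  t9 = mul(64, 32) = 2048
  t11 = add(2048, 2048) = 4096
  t13 = max2(4, 4096) = 4096
  t14 = max2(4096, -4) = 4096
  t16 = min2(4096, 4096) = 4096

Propagation after the edit:
  t2: runs — a1 -4->-2; a1 -4->-2; result -2.
  t3: runs — a1 -4->-2; result 4.
  t4: runs — t3 8->4; a1 -4->-2; result 4.
  t6: runs — a1 -4->-2; result 2.
  t7: runs — t6 4->2; t4 8->4; result 8.
  t8: runs — t7 32->8; t7 32->8; result 16.
  t9: runs — t8 64->16; t7 32->8; result 128.
  t11: runs — t9 2048->128; t9 2048->128; result 256.
  t13: runs — t6 4->2; t11 4096->256; result 256.
  t14: runs — t11 4096->256; t2 -4->-2; result 256.
  t16: runs — t13 4096->256; t14 4096->256; result 256.

New value of t16: 256.
Computations that run: t2, t3, t4, t6, t7, t8, t9, t11, t13, t14, t16 — 11 in total.
Values that change: a1, t2, t3, t4, t6, t7, t8, t9, t11, t13, t14, t16.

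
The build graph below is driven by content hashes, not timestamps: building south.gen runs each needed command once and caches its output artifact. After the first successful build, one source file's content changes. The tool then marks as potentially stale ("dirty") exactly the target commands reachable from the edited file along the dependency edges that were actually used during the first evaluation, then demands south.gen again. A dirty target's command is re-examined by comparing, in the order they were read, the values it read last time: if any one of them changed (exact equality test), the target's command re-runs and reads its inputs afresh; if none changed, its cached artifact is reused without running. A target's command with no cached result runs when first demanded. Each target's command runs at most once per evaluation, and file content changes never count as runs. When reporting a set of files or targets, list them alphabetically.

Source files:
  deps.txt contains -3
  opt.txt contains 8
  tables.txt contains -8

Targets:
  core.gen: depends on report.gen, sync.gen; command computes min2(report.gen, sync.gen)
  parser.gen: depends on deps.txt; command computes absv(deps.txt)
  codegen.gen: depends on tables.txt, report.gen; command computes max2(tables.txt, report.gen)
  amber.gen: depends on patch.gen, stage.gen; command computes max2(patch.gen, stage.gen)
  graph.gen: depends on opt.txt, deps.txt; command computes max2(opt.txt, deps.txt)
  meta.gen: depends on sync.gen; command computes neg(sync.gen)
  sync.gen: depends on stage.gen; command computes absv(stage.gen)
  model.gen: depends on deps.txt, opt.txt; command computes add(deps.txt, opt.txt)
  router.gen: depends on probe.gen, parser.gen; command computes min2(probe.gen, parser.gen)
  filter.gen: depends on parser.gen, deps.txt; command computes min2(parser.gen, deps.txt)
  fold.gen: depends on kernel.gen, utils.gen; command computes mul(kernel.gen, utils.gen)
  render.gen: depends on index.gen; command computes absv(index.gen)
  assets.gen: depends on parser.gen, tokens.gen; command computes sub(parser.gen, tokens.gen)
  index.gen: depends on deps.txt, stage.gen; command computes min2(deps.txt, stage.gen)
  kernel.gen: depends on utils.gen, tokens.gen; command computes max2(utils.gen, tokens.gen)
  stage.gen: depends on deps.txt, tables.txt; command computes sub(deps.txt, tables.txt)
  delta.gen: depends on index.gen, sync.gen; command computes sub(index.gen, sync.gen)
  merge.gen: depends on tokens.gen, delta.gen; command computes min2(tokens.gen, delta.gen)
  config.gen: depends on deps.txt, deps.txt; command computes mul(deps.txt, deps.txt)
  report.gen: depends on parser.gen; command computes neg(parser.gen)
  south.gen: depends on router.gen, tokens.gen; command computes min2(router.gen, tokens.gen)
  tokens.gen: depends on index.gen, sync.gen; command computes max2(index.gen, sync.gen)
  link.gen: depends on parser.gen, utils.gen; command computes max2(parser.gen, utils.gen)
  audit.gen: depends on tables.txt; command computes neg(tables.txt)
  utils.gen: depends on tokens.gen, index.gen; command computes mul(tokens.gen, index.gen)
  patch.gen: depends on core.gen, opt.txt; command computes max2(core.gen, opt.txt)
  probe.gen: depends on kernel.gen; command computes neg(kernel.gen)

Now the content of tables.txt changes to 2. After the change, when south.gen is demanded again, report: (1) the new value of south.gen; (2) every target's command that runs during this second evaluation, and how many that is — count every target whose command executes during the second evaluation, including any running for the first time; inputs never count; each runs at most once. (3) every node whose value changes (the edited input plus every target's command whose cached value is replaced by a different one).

south.gen now evaluates to -5.
Run set: index.gen, kernel.gen, stage.gen, sync.gen, tokens.gen, utils.gen (6 run).
Changed values: index.gen, stage.gen, tables.txt, utils.gen.
The important point: at probe.gen every value read last time is unchanged, so the dirty flag clears without a run.

Initial pass — values computed on the first demand:
  parser.gen = absv(-3) = 3
  stage.gen = sub(-3, -8) = 5
  index.gen = min2(-3, 5) = -3
  sync.gen = absv(5) = 5
  tokens.gen = max2(-3, 5) = 5
  utils.gen = mul(5, -3) = -15
  kernel.gen = max2(-15, 5) = 5
  probe.gen = neg(5) = -5
  router.gen = min2(-5, 3) = -5
  south.gen = min2(-5, 5) = -5

Second demand — change propagation:
  stage.gen: re-runs because tables.txt -8->2; new result -5.
  index.gen: re-runs because stage.gen 5->-5; new result -5.
  sync.gen: re-runs because stage.gen 5->-5; new result 5 (unchanged).
  tokens.gen: re-runs because index.gen -3->-5; new result 5 (unchanged).
  utils.gen: re-runs because index.gen -3->-5; new result -25.
  kernel.gen: re-runs because utils.gen -15->-25; new result 5 (unchanged).
  probe.gen: re-examined; everything it read last time is the same (kernel.gen unchanged) — cache -5 kept, no run.
  router.gen: re-examined; everything it read last time is the same (probe.gen unchanged, parser.gen unchanged) — cache -5 kept, no run.
  south.gen: re-examined; everything it read last time is the same (router.gen unchanged, tokens.gen unchanged) — cache -5 kept, no run.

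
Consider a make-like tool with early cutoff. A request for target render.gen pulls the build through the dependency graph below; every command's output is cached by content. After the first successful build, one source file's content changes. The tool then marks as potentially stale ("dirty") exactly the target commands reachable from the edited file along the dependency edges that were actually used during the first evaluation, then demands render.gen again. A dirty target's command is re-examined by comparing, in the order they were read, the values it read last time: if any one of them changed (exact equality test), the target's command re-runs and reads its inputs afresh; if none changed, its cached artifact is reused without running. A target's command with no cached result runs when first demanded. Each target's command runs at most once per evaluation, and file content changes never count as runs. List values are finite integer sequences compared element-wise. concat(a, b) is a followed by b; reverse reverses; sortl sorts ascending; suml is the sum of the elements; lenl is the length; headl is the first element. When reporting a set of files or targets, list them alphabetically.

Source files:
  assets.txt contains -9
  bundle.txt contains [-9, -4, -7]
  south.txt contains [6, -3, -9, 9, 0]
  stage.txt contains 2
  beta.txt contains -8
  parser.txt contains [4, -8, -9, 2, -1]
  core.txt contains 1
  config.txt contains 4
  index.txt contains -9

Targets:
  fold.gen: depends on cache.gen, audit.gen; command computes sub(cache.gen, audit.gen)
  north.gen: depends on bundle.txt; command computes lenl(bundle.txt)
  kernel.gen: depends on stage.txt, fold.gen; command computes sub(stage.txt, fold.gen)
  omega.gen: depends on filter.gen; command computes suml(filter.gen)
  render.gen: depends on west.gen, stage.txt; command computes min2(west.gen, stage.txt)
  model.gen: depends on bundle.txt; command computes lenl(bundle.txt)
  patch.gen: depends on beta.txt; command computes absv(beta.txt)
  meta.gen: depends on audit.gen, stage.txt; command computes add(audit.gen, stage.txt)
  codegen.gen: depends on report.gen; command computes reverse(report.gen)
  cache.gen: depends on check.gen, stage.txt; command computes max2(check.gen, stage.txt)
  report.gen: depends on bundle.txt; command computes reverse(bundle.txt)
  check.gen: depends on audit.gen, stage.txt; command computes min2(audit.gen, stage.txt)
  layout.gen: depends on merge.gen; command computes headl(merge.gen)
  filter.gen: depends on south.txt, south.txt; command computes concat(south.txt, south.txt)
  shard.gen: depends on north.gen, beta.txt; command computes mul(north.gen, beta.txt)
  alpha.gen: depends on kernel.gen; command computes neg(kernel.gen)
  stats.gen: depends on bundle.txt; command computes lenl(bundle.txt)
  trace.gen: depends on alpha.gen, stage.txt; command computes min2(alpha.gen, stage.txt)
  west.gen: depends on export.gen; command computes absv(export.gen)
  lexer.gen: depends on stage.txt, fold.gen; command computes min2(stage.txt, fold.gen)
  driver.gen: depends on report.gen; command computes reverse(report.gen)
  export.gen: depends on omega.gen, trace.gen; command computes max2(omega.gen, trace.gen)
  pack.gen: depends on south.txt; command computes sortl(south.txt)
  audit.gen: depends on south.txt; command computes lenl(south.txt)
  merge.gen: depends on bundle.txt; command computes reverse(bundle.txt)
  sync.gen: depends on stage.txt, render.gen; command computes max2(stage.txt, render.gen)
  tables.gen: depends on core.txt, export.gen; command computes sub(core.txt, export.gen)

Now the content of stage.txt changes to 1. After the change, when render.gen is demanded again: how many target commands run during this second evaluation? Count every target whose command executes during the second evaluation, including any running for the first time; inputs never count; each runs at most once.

6 target commands run: cache.gen, check.gen, fold.gen, kernel.gen, render.gen, trace.gen.
Note where the cutoff bites: alpha.gen is checked, finds nothing changed, and keeps its cache.

First demand of the output computes:
  audit.gen = lenl([6, -3, -9, 9, 0]) = 5
  check.gen = min2(5, 2) = 2
  cache.gen = max2(2, 2) = 2
  filter.gen = concat([6, -3, -9, 9, 0], [6, -3, -9, 9, 0]) = [6, -3, -9, 9, 0, 6, -3, -9, 9, 0]
  fold.gen = sub(2, 5) = -3
  kernel.gen = sub(2, -3) = 5
  alpha.gen = neg(5) = -5
  omega.gen = suml([6, -3, -9, 9, 0, 6, -3, -9, 9, 0]) = 6
  trace.gen = min2(-5, 2) = -5
  export.gen = max2(6, -5) = 6
  west.gen = absv(6) = 6
  render.gen = min2(6, 2) = 2

After the edit, cleaning proceeds:
  check.gen: a read changed (stage.txt 2->1) — executes, giving 1.
  cache.gen: a read changed (check.gen 2->1; stage.txt 2->1) — executes, giving 1.
  fold.gen: a read changed (cache.gen 2->1) — executes, giving -4.
  kernel.gen: a read changed (stage.txt 2->1; fold.gen -3->-4) — executes, giving 5 — identical to its old value.
  alpha.gen: dirty, but its reads are unchanged (kernel.gen unchanged); cached -5 stands.
  trace.gen: a read changed (stage.txt 2->1) — executes, giving -5 — identical to its old value.
  export.gen: dirty, but its reads are unchanged (omega.gen unchanged, trace.gen unchanged); cached 6 stands.
  west.gen: dirty, but its reads are unchanged (export.gen unchanged); cached 6 stands.
  render.gen: a read changed (stage.txt 2->1) — executes, giving 1.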